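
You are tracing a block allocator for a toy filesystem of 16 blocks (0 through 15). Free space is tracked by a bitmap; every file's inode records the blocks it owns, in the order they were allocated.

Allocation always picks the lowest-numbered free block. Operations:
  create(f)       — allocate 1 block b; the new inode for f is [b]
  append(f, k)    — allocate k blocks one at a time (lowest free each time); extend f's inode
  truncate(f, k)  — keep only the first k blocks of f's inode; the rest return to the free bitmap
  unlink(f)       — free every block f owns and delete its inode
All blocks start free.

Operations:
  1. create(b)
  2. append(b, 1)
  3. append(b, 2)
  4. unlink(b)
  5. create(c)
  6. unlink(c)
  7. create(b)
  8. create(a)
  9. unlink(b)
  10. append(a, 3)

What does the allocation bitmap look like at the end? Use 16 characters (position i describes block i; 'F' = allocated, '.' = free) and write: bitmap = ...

bitmap = FFFF............

after create(b) → b:[0]  free=[F...............]
after append(b, 1) → b:[0, 1]  free=[FF..............]
after append(b, 2) → b:[0, 1, 2, 3]  free=[FFFF............]
after unlink(b) →   free=[................]
after create(c) → c:[0]  free=[F...............]
after unlink(c) →   free=[................]
after create(b) → b:[0]  free=[F...............]
after create(a) → a:[1], b:[0]  free=[FF..............]
after unlink(b) → a:[1]  free=[.F..............]
after append(a, 3) → a:[1, 0, 2, 3]  free=[FFFF............]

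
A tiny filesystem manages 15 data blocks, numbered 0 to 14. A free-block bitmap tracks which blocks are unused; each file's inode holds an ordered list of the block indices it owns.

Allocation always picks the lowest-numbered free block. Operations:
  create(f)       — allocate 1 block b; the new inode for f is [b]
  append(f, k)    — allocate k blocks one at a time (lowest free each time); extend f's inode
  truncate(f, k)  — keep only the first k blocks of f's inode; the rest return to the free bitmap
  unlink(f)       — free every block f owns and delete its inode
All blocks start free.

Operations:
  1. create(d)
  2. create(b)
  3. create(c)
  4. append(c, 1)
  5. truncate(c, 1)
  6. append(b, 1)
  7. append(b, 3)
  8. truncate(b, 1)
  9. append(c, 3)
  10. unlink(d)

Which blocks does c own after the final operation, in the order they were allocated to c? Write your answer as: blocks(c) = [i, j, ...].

blocks(c) = [2, 3, 4, 5]

  1. create(d)  ⇒  F..............  {d→[0]}
  2. create(b)  ⇒  FF.............  {b→[1]; d→[0]}
  3. create(c)  ⇒  FFF............  {b→[1]; c→[2]; d→[0]}
  4. append(c, 1)  ⇒  FFFF...........  {b→[1]; c→[2, 3]; d→[0]}
  5. truncate(c, 1)  ⇒  FFF............  {b→[1]; c→[2]; d→[0]}
  6. append(b, 1)  ⇒  FFFF...........  {b→[1, 3]; c→[2]; d→[0]}
  7. append(b, 3)  ⇒  FFFFFFF........  {b→[1, 3, 4, 5, 6]; c→[2]; d→[0]}
  8. truncate(b, 1)  ⇒  FFF............  {b→[1]; c→[2]; d→[0]}
  9. append(c, 3)  ⇒  FFFFFF.........  {b→[1]; c→[2, 3, 4, 5]; d→[0]}
  10. unlink(d)  ⇒  .FFFFF.........  {b→[1]; c→[2, 3, 4, 5]}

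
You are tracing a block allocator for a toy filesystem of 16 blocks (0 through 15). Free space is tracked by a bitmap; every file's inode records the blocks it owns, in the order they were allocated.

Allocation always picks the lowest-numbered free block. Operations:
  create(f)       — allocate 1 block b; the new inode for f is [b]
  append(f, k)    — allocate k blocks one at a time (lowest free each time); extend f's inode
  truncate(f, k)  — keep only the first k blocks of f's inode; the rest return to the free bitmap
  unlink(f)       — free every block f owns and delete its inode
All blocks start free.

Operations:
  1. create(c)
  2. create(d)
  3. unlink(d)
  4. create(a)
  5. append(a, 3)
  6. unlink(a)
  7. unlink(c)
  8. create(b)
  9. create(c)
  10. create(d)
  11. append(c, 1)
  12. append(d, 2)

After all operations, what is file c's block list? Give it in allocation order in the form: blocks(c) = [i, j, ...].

blocks(c) = [1, 3]

[1] create(c) — c=0 (map F...............)
[2] create(d) — c=0 d=1 (map FF..............)
[3] unlink(d) — c=0 (map F...............)
[4] create(a) — a=1 c=0 (map FF..............)
[5] append(a, 3) — a=1,2,3,4 c=0 (map FFFFF...........)
[6] unlink(a) — c=0 (map F...............)
[7] unlink(c) —  (map ................)
[8] create(b) — b=0 (map F...............)
[9] create(c) — b=0 c=1 (map FF..............)
[10] create(d) — b=0 c=1 d=2 (map FFF.............)
[11] append(c, 1) — b=0 c=1,3 d=2 (map FFFF............)
[12] append(d, 2) — b=0 c=1,3 d=2,4,5 (map FFFFFF..........)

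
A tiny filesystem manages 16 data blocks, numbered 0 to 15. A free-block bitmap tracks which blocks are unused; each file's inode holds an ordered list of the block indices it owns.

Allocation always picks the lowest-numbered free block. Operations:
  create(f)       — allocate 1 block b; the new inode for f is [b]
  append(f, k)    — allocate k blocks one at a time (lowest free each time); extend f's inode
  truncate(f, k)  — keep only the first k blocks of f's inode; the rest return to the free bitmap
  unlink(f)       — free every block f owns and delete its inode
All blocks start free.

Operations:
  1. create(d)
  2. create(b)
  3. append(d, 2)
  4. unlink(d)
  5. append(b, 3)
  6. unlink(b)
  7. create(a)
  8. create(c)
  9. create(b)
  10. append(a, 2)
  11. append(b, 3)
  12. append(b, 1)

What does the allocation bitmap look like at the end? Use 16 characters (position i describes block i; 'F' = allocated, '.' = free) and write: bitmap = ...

bitmap = FFFFFFFFF.......

after create(d) → d:[0]  free=[F...............]
after create(b) → b:[1], d:[0]  free=[FF..............]
after append(d, 2) → b:[1], d:[0, 2, 3]  free=[FFFF............]
after unlink(d) → b:[1]  free=[.F..............]
after append(b, 3) → b:[1, 0, 2, 3]  free=[FFFF............]
after unlink(b) →   free=[................]
after create(a) → a:[0]  free=[F...............]
after create(c) → a:[0], c:[1]  free=[FF..............]
after create(b) → a:[0], b:[2], c:[1]  free=[FFF.............]
after append(a, 2) → a:[0, 3, 4], b:[2], c:[1]  free=[FFFFF...........]
after append(b, 3) → a:[0, 3, 4], b:[2, 5, 6, 7], c:[1]  free=[FFFFFFFF........]
after append(b, 1) → a:[0, 3, 4], b:[2, 5, 6, 7, 8], c:[1]  free=[FFFFFFFFF.......]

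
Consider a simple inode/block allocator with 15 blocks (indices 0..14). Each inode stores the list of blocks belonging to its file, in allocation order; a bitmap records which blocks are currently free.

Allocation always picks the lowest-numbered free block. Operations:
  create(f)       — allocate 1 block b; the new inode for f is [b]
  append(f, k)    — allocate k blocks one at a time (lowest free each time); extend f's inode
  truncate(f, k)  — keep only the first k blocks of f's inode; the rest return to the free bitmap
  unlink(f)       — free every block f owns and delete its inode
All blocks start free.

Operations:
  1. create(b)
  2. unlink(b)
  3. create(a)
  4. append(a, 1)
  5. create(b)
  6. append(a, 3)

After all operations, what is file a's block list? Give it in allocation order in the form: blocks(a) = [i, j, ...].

  1. create(b)  ⇒  F..............  {b→[0]}
  2. unlink(b)  ⇒  ...............  {}
  3. create(a)  ⇒  F..............  {a→[0]}
  4. append(a, 1)  ⇒  FF.............  {a→[0, 1]}
  5. create(b)  ⇒  FFF............  {a→[0, 1]; b→[2]}
  6. append(a, 3)  ⇒  FFFFFF.........  {a→[0, 1, 3, 4, 5]; b→[2]}

blocks(a) = [0, 1, 3, 4, 5]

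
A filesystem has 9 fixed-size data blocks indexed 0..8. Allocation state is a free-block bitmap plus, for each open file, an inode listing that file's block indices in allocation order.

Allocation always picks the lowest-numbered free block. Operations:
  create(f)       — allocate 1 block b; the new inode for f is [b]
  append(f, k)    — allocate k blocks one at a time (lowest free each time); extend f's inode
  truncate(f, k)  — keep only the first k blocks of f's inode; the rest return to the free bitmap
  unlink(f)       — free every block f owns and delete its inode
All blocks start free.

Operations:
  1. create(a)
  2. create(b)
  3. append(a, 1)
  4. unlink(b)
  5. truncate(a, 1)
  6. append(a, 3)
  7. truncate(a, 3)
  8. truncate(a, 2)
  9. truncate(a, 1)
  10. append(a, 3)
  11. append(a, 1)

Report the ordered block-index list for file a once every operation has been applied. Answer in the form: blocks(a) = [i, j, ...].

blocks(a) = [0, 1, 2, 3, 4]

after create(a) → a:[0]  free=[F........]
after create(b) → a:[0], b:[1]  free=[FF.......]
after append(a, 1) → a:[0, 2], b:[1]  free=[FFF......]
after unlink(b) → a:[0, 2]  free=[F.F......]
after truncate(a, 1) → a:[0]  free=[F........]
after append(a, 3) → a:[0, 1, 2, 3]  free=[FFFF.....]
after truncate(a, 3) → a:[0, 1, 2]  free=[FFF......]
after truncate(a, 2) → a:[0, 1]  free=[FF.......]
after truncate(a, 1) → a:[0]  free=[F........]
after append(a, 3) → a:[0, 1, 2, 3]  free=[FFFF.....]
after append(a, 1) → a:[0, 1, 2, 3, 4]  free=[FFFFF....]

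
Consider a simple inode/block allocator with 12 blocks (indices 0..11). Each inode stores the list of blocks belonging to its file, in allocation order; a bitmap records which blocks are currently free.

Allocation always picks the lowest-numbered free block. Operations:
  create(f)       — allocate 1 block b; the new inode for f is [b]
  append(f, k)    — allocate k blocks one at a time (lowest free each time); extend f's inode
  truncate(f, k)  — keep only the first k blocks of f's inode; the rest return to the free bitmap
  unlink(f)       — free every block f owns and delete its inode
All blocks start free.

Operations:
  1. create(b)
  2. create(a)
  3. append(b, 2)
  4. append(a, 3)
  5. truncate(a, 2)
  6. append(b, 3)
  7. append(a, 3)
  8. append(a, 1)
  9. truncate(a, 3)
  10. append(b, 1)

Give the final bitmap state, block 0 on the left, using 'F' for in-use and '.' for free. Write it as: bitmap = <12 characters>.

after create(b) → b:[0]  free=[F...........]
after create(a) → a:[1], b:[0]  free=[FF..........]
after append(b, 2) → a:[1], b:[0, 2, 3]  free=[FFFF........]
after append(a, 3) → a:[1, 4, 5, 6], b:[0, 2, 3]  free=[FFFFFFF.....]
after truncate(a, 2) → a:[1, 4], b:[0, 2, 3]  free=[FFFFF.......]
after append(b, 3) → a:[1, 4], b:[0, 2, 3, 5, 6, 7]  free=[FFFFFFFF....]
after append(a, 3) → a:[1, 4, 8, 9, 10], b:[0, 2, 3, 5, 6, 7]  free=[FFFFFFFFFFF.]
after append(a, 1) → a:[1, 4, 8, 9, 10, 11], b:[0, 2, 3, 5, 6, 7]  free=[FFFFFFFFFFFF]
after truncate(a, 3) → a:[1, 4, 8], b:[0, 2, 3, 5, 6, 7]  free=[FFFFFFFFF...]
after append(b, 1) → a:[1, 4, 8], b:[0, 2, 3, 5, 6, 7, 9]  free=[FFFFFFFFFF..]

bitmap = FFFFFFFFFF..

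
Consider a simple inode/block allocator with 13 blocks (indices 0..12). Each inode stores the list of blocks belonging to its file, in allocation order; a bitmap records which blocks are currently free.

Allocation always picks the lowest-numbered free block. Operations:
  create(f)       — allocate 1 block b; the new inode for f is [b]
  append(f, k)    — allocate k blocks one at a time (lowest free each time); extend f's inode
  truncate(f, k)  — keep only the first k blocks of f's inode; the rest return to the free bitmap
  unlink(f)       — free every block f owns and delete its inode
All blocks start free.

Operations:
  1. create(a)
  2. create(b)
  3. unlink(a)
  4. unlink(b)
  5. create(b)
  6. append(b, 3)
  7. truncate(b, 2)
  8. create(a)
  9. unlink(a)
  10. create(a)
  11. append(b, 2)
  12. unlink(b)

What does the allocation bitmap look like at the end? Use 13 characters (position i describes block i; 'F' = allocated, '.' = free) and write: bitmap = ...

bitmap = ..F..........

create(a): bitmap=F............ | a=[0]
create(b): bitmap=FF........... | a=[0] b=[1]
unlink(a): bitmap=.F........... | b=[1]
unlink(b): bitmap=............. | 
create(b): bitmap=F............ | b=[0]
append(b, 3): bitmap=FFFF......... | b=[0, 1, 2, 3]
truncate(b, 2): bitmap=FF........... | b=[0, 1]
create(a): bitmap=FFF.......... | a=[2] b=[0, 1]
unlink(a): bitmap=FF........... | b=[0, 1]
create(a): bitmap=FFF.......... | a=[2] b=[0, 1]
append(b, 2): bitmap=FFFFF........ | a=[2] b=[0, 1, 3, 4]
unlink(b): bitmap=..F.......... | a=[2]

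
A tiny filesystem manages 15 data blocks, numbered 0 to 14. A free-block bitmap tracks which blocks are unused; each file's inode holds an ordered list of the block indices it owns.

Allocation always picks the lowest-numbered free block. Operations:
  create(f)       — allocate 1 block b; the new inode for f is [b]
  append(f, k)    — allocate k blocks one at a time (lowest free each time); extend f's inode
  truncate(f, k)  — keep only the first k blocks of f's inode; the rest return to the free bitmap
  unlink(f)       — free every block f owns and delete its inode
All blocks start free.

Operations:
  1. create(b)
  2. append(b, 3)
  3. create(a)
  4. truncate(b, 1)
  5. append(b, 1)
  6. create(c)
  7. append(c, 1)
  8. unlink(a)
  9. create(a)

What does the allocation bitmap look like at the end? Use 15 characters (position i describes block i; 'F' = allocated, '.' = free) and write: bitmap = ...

after create(b) → b:[0]  free=[F..............]
after append(b, 3) → b:[0, 1, 2, 3]  free=[FFFF...........]
after create(a) → a:[4], b:[0, 1, 2, 3]  free=[FFFFF..........]
after truncate(b, 1) → a:[4], b:[0]  free=[F...F..........]
after append(b, 1) → a:[4], b:[0, 1]  free=[FF..F..........]
after create(c) → a:[4], b:[0, 1], c:[2]  free=[FFF.F..........]
after append(c, 1) → a:[4], b:[0, 1], c:[2, 3]  free=[FFFFF..........]
after unlink(a) → b:[0, 1], c:[2, 3]  free=[FFFF...........]
after create(a) → a:[4], b:[0, 1], c:[2, 3]  free=[FFFFF..........]

bitmap = FFFFF..........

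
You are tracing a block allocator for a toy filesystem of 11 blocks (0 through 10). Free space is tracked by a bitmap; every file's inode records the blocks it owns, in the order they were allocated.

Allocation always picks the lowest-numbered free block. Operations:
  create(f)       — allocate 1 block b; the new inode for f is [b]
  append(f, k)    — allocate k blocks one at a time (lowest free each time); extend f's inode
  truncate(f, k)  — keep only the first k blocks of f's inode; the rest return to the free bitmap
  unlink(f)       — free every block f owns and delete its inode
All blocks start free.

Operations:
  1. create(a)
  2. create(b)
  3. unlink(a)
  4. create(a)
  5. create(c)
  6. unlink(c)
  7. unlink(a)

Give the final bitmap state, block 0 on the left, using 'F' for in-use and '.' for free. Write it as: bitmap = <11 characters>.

[1] create(a) — a=0 (map F..........)
[2] create(b) — a=0 b=1 (map FF.........)
[3] unlink(a) — b=1 (map .F.........)
[4] create(a) — a=0 b=1 (map FF.........)
[5] create(c) — a=0 b=1 c=2 (map FFF........)
[6] unlink(c) — a=0 b=1 (map FF.........)
[7] unlink(a) — b=1 (map .F.........)

bitmap = .F.........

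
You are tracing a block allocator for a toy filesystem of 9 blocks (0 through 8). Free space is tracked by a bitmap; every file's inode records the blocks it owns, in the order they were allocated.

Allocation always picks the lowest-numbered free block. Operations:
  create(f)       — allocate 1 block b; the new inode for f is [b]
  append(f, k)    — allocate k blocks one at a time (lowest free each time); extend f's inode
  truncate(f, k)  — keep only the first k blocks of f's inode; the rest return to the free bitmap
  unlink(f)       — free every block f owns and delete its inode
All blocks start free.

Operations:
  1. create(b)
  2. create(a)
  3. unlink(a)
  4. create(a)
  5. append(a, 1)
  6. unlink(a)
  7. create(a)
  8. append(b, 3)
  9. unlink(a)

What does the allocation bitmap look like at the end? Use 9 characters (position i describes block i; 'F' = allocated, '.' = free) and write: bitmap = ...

bitmap = F.FFF....

[1] create(b) — b=0 (map F........)
[2] create(a) — a=1 b=0 (map FF.......)
[3] unlink(a) — b=0 (map F........)
[4] create(a) — a=1 b=0 (map FF.......)
[5] append(a, 1) — a=1,2 b=0 (map FFF......)
[6] unlink(a) — b=0 (map F........)
[7] create(a) — a=1 b=0 (map FF.......)
[8] append(b, 3) — a=1 b=0,2,3,4 (map FFFFF....)
[9] unlink(a) — b=0,2,3,4 (map F.FFF....)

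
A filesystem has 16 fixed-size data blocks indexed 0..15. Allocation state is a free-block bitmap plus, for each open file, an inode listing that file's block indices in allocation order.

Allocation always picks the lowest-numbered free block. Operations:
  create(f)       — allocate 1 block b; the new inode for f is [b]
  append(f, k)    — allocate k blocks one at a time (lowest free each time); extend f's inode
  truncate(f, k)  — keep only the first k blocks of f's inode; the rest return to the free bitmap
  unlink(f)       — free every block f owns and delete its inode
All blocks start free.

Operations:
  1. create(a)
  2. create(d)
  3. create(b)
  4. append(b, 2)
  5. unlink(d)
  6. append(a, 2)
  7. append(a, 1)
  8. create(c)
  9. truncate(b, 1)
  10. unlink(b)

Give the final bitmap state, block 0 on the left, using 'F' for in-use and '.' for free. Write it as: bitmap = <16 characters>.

bitmap = FF...FFF........

[1] create(a) — a=0 (map F...............)
[2] create(d) — a=0 d=1 (map FF..............)
[3] create(b) — a=0 b=2 d=1 (map FFF.............)
[4] append(b, 2) — a=0 b=2,3,4 d=1 (map FFFFF...........)
[5] unlink(d) — a=0 b=2,3,4 (map F.FFF...........)
[6] append(a, 2) — a=0,1,5 b=2,3,4 (map FFFFFF..........)
[7] append(a, 1) — a=0,1,5,6 b=2,3,4 (map FFFFFFF.........)
[8] create(c) — a=0,1,5,6 b=2,3,4 c=7 (map FFFFFFFF........)
[9] truncate(b, 1) — a=0,1,5,6 b=2 c=7 (map FFF..FFF........)
[10] unlink(b) — a=0,1,5,6 c=7 (map FF...FFF........)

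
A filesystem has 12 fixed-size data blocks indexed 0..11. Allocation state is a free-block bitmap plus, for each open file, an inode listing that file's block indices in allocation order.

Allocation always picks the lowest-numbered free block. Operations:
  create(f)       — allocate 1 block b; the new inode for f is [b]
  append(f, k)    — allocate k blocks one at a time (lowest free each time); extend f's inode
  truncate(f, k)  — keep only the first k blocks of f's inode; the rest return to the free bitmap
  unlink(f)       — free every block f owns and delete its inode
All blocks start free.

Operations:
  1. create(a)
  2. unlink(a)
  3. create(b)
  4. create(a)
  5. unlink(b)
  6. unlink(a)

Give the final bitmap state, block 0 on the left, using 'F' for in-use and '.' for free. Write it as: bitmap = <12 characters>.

create(a): bitmap=F........... | a=[0]
unlink(a): bitmap=............ | 
create(b): bitmap=F........... | b=[0]
create(a): bitmap=FF.......... | a=[1] b=[0]
unlink(b): bitmap=.F.......... | a=[1]
unlink(a): bitmap=............ | 

bitmap = ............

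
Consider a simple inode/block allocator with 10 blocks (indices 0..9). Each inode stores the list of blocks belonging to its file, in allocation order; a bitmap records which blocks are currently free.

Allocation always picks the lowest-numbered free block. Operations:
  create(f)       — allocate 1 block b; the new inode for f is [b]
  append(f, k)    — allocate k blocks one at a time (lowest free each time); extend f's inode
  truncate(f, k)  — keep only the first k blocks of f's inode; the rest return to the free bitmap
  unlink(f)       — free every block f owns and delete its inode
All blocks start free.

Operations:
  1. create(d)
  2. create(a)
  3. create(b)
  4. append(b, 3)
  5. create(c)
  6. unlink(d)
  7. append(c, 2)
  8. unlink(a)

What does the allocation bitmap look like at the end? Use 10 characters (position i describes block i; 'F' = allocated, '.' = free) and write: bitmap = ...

bitmap = F.FFFFFF..

create(d): bitmap=F......... | d=[0]
create(a): bitmap=FF........ | a=[1] d=[0]
create(b): bitmap=FFF....... | a=[1] b=[2] d=[0]
append(b, 3): bitmap=FFFFFF.... | a=[1] b=[2, 3, 4, 5] d=[0]
create(c): bitmap=FFFFFFF... | a=[1] b=[2, 3, 4, 5] c=[6] d=[0]
unlink(d): bitmap=.FFFFFF... | a=[1] b=[2, 3, 4, 5] c=[6]
append(c, 2): bitmap=FFFFFFFF.. | a=[1] b=[2, 3, 4, 5] c=[6, 0, 7]
unlink(a): bitmap=F.FFFFFF.. | b=[2, 3, 4, 5] c=[6, 0, 7]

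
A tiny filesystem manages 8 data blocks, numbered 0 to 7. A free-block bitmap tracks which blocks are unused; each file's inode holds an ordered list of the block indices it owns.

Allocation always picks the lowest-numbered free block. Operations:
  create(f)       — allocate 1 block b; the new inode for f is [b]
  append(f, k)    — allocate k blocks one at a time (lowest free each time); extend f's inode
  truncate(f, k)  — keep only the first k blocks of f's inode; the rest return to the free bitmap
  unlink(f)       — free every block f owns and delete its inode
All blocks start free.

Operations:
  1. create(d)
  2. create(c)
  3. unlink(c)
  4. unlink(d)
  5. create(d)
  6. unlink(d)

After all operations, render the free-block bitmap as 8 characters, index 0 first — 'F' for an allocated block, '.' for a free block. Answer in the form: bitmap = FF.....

bitmap = ........

  1. create(d)  ⇒  F.......  {d→[0]}
  2. create(c)  ⇒  FF......  {c→[1]; d→[0]}
  3. unlink(c)  ⇒  F.......  {d→[0]}
  4. unlink(d)  ⇒  ........  {}
  5. create(d)  ⇒  F.......  {d→[0]}
  6. unlink(d)  ⇒  ........  {}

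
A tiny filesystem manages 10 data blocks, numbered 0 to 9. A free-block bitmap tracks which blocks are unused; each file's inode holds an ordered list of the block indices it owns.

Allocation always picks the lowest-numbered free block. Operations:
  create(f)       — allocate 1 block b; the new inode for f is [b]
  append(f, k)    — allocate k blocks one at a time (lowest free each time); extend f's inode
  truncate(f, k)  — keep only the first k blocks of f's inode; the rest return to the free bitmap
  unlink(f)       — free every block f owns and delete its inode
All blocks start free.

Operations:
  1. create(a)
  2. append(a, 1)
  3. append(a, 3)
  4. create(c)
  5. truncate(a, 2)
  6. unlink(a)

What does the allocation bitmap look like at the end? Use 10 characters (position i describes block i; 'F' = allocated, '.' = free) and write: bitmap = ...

  1. create(a)  ⇒  F.........  {a→[0]}
  2. append(a, 1)  ⇒  FF........  {a→[0, 1]}
  3. append(a, 3)  ⇒  FFFFF.....  {a→[0, 1, 2, 3, 4]}
  4. create(c)  ⇒  FFFFFF....  {a→[0, 1, 2, 3, 4]; c→[5]}
  5. truncate(a, 2)  ⇒  FF...F....  {a→[0, 1]; c→[5]}
  6. unlink(a)  ⇒  .....F....  {c→[5]}

bitmap = .....F....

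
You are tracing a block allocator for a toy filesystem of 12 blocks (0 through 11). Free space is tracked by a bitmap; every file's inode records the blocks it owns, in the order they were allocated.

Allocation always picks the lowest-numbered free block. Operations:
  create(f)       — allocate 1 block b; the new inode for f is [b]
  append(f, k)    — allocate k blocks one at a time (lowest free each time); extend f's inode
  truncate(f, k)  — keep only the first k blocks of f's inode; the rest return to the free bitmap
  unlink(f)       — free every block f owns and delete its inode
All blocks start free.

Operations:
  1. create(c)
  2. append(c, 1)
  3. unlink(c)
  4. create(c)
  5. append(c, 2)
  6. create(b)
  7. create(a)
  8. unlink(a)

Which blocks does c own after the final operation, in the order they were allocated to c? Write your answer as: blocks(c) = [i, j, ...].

after create(c) → c:[0]  free=[F...........]
after append(c, 1) → c:[0, 1]  free=[FF..........]
after unlink(c) →   free=[............]
after create(c) → c:[0]  free=[F...........]
after append(c, 2) → c:[0, 1, 2]  free=[FFF.........]
after create(b) → b:[3], c:[0, 1, 2]  free=[FFFF........]
after create(a) → a:[4], b:[3], c:[0, 1, 2]  free=[FFFFF.......]
after unlink(a) → b:[3], c:[0, 1, 2]  free=[FFFF........]

blocks(c) = [0, 1, 2]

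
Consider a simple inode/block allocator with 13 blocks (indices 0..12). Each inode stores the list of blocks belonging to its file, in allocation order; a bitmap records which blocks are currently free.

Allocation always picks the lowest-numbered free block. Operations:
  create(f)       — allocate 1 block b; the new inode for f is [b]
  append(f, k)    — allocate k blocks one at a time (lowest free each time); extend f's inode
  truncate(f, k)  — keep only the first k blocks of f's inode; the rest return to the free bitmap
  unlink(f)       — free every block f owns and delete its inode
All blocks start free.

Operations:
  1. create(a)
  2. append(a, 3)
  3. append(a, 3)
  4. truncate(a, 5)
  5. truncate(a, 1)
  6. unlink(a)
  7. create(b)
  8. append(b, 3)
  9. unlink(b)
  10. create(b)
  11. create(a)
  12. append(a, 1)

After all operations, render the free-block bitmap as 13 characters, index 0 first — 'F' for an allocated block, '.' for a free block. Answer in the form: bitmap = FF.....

bitmap = FFF..........

after create(a) → a:[0]  free=[F............]
after append(a, 3) → a:[0, 1, 2, 3]  free=[FFFF.........]
after append(a, 3) → a:[0, 1, 2, 3, 4, 5, 6]  free=[FFFFFFF......]
after truncate(a, 5) → a:[0, 1, 2, 3, 4]  free=[FFFFF........]
after truncate(a, 1) → a:[0]  free=[F............]
after unlink(a) →   free=[.............]
after create(b) → b:[0]  free=[F............]
after append(b, 3) → b:[0, 1, 2, 3]  free=[FFFF.........]
after unlink(b) →   free=[.............]
after create(b) → b:[0]  free=[F............]
after create(a) → a:[1], b:[0]  free=[FF...........]
after append(a, 1) → a:[1, 2], b:[0]  free=[FFF..........]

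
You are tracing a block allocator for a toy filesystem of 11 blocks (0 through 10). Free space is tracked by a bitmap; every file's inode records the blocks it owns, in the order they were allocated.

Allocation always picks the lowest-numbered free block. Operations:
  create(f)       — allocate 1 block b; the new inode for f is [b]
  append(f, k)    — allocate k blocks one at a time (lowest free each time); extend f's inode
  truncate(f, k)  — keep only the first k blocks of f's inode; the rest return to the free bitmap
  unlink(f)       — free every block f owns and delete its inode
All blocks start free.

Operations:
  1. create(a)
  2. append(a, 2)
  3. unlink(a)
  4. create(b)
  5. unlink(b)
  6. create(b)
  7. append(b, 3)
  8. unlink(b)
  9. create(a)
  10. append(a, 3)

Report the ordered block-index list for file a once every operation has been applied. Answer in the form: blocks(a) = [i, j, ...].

after create(a) → a:[0]  free=[F..........]
after append(a, 2) → a:[0, 1, 2]  free=[FFF........]
after unlink(a) →   free=[...........]
after create(b) → b:[0]  free=[F..........]
after unlink(b) →   free=[...........]
after create(b) → b:[0]  free=[F..........]
after append(b, 3) → b:[0, 1, 2, 3]  free=[FFFF.......]
after unlink(b) →   free=[...........]
after create(a) → a:[0]  free=[F..........]
after append(a, 3) → a:[0, 1, 2, 3]  free=[FFFF.......]

blocks(a) = [0, 1, 2, 3]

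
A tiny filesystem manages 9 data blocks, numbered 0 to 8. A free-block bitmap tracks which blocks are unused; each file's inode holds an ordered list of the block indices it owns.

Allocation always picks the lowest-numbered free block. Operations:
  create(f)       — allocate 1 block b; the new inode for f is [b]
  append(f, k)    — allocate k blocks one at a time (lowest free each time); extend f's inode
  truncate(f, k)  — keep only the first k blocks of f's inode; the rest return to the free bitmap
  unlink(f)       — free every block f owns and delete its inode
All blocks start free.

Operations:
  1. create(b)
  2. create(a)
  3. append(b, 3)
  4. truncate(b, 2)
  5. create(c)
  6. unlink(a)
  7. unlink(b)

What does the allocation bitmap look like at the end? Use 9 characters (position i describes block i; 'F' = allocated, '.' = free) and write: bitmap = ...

[1] create(b) — b=0 (map F........)
[2] create(a) — a=1 b=0 (map FF.......)
[3] append(b, 3) — a=1 b=0,2,3,4 (map FFFFF....)
[4] truncate(b, 2) — a=1 b=0,2 (map FFF......)
[5] create(c) — a=1 b=0,2 c=3 (map FFFF.....)
[6] unlink(a) — b=0,2 c=3 (map F.FF.....)
[7] unlink(b) — c=3 (map ...F.....)

bitmap = ...F.....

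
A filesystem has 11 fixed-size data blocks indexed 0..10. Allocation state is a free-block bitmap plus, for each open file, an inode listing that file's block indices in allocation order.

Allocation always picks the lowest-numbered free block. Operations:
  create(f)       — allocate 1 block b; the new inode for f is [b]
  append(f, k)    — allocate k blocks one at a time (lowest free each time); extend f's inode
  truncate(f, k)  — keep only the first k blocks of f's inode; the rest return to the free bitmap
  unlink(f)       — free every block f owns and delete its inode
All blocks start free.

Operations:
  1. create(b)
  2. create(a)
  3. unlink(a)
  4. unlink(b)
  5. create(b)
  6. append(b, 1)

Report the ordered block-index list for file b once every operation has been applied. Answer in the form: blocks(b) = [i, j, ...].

create(b): bitmap=F.......... | b=[0]
create(a): bitmap=FF......... | a=[1] b=[0]
unlink(a): bitmap=F.......... | b=[0]
unlink(b): bitmap=........... | 
create(b): bitmap=F.......... | b=[0]
append(b, 1): bitmap=FF......... | b=[0, 1]

blocks(b) = [0, 1]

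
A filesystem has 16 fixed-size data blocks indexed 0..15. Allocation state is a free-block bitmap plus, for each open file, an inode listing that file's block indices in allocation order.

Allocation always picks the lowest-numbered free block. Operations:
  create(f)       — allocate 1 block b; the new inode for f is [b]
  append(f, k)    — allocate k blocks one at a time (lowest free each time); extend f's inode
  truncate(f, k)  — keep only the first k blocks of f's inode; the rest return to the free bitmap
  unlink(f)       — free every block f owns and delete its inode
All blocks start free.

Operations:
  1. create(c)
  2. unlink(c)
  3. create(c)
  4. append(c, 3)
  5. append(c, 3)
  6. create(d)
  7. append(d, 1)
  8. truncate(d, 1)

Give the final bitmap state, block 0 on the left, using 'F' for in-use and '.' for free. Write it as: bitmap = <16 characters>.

bitmap = FFFFFFFF........

[1] create(c) — c=0 (map F...............)
[2] unlink(c) —  (map ................)
[3] create(c) — c=0 (map F...............)
[4] append(c, 3) — c=0,1,2,3 (map FFFF............)
[5] append(c, 3) — c=0,1,2,3,4,5,6 (map FFFFFFF.........)
[6] create(d) — c=0,1,2,3,4,5,6 d=7 (map FFFFFFFF........)
[7] append(d, 1) — c=0,1,2,3,4,5,6 d=7,8 (map FFFFFFFFF.......)
[8] truncate(d, 1) — c=0,1,2,3,4,5,6 d=7 (map FFFFFFFF........)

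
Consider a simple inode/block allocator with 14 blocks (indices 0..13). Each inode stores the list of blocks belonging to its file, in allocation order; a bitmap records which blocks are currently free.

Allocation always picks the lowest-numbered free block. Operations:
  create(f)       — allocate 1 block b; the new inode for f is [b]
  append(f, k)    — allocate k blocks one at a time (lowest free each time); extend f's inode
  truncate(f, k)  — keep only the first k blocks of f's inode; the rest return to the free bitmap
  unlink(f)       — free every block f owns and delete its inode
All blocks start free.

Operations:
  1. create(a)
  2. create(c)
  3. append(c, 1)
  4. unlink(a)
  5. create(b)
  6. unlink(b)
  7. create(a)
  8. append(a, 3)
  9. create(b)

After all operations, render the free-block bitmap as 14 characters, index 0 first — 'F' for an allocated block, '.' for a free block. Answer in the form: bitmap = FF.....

bitmap = FFFFFFF.......

  1. create(a)  ⇒  F.............  {a→[0]}
  2. create(c)  ⇒  FF............  {a→[0]; c→[1]}
  3. append(c, 1)  ⇒  FFF...........  {a→[0]; c→[1, 2]}
  4. unlink(a)  ⇒  .FF...........  {c→[1, 2]}
  5. create(b)  ⇒  FFF...........  {b→[0]; c→[1, 2]}
  6. unlink(b)  ⇒  .FF...........  {c→[1, 2]}
  7. create(a)  ⇒  FFF...........  {a→[0]; c→[1, 2]}
  8. append(a, 3)  ⇒  FFFFFF........  {a→[0, 3, 4, 5]; c→[1, 2]}
  9. create(b)  ⇒  FFFFFFF.......  {a→[0, 3, 4, 5]; b→[6]; c→[1, 2]}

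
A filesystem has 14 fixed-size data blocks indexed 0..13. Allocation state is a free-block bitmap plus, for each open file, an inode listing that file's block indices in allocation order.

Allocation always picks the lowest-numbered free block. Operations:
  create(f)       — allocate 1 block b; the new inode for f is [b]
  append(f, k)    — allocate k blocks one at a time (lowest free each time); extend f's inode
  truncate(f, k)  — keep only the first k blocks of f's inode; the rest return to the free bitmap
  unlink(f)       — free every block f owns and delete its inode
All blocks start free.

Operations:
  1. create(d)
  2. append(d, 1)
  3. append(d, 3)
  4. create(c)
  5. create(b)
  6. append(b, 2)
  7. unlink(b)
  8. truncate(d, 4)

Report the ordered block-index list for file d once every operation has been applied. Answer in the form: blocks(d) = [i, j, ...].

[1] create(d) — d=0 (map F.............)
[2] append(d, 1) — d=0,1 (map FF............)
[3] append(d, 3) — d=0,1,2,3,4 (map FFFFF.........)
[4] create(c) — c=5 d=0,1,2,3,4 (map FFFFFF........)
[5] create(b) — b=6 c=5 d=0,1,2,3,4 (map FFFFFFF.......)
[6] append(b, 2) — b=6,7,8 c=5 d=0,1,2,3,4 (map FFFFFFFFF.....)
[7] unlink(b) — c=5 d=0,1,2,3,4 (map FFFFFF........)
[8] truncate(d, 4) — c=5 d=0,1,2,3 (map FFFF.F........)

blocks(d) = [0, 1, 2, 3]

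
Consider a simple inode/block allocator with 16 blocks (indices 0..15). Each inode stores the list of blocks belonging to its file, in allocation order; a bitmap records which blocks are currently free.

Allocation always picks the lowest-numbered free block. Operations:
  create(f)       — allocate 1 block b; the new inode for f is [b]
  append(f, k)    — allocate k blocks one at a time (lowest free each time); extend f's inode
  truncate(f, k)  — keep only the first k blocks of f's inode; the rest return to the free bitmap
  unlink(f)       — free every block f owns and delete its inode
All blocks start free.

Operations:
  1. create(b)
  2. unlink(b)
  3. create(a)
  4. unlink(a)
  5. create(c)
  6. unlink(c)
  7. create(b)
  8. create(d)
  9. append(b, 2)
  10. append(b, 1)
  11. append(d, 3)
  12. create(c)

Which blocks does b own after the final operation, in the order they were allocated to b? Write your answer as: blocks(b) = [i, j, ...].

blocks(b) = [0, 2, 3, 4]

create(b): bitmap=F............... | b=[0]
unlink(b): bitmap=................ | 
create(a): bitmap=F............... | a=[0]
unlink(a): bitmap=................ | 
create(c): bitmap=F............... | c=[0]
unlink(c): bitmap=................ | 
create(b): bitmap=F............... | b=[0]
create(d): bitmap=FF.............. | b=[0] d=[1]
append(b, 2): bitmap=FFFF............ | b=[0, 2, 3] d=[1]
append(b, 1): bitmap=FFFFF........... | b=[0, 2, 3, 4] d=[1]
append(d, 3): bitmap=FFFFFFFF........ | b=[0, 2, 3, 4] d=[1, 5, 6, 7]
create(c): bitmap=FFFFFFFFF....... | b=[0, 2, 3, 4] c=[8] d=[1, 5, 6, 7]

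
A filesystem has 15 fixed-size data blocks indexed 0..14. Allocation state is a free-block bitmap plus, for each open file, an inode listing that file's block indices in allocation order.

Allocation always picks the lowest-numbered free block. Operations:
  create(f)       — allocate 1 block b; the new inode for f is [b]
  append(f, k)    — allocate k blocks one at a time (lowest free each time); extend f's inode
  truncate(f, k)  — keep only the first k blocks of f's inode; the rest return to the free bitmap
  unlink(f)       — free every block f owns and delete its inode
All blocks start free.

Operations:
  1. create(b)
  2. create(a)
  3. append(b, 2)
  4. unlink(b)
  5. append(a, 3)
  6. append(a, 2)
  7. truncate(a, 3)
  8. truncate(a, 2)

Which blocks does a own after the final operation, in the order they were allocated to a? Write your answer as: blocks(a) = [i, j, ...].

[1] create(b) — b=0 (map F..............)
[2] create(a) — a=1 b=0 (map FF.............)
[3] append(b, 2) — a=1 b=0,2,3 (map FFFF...........)
[4] unlink(b) — a=1 (map .F.............)
[5] append(a, 3) — a=1,0,2,3 (map FFFF...........)
[6] append(a, 2) — a=1,0,2,3,4,5 (map FFFFFF.........)
[7] truncate(a, 3) — a=1,0,2 (map FFF............)
[8] truncate(a, 2) — a=1,0 (map FF.............)

blocks(a) = [1, 0]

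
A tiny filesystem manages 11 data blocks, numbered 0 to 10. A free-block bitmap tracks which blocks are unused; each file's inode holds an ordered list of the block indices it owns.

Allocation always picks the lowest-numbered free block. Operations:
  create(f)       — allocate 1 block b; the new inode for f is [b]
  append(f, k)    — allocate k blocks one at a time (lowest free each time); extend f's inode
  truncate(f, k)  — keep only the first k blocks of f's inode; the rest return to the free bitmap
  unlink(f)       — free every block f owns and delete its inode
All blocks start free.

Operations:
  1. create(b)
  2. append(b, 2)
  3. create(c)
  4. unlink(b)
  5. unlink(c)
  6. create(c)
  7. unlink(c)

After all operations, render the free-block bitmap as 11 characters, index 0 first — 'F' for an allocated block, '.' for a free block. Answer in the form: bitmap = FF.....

bitmap = ...........

  1. create(b)  ⇒  F..........  {b→[0]}
  2. append(b, 2)  ⇒  FFF........  {b→[0, 1, 2]}
  3. create(c)  ⇒  FFFF.......  {b→[0, 1, 2]; c→[3]}
  4. unlink(b)  ⇒  ...F.......  {c→[3]}
  5. unlink(c)  ⇒  ...........  {}
  6. create(c)  ⇒  F..........  {c→[0]}
  7. unlink(c)  ⇒  ...........  {}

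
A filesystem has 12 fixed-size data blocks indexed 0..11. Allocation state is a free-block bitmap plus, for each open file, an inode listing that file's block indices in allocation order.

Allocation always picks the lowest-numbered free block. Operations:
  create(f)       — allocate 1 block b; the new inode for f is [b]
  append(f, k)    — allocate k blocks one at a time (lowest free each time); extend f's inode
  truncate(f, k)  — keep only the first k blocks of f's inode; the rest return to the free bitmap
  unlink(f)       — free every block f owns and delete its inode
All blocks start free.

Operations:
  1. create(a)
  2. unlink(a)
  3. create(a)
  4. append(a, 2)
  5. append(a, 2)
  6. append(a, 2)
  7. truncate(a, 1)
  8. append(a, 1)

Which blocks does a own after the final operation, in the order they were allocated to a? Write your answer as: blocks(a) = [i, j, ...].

blocks(a) = [0, 1]

after create(a) → a:[0]  free=[F...........]
after unlink(a) →   free=[............]
after create(a) → a:[0]  free=[F...........]
after append(a, 2) → a:[0, 1, 2]  free=[FFF.........]
after append(a, 2) → a:[0, 1, 2, 3, 4]  free=[FFFFF.......]
after append(a, 2) → a:[0, 1, 2, 3, 4, 5, 6]  free=[FFFFFFF.....]
after truncate(a, 1) → a:[0]  free=[F...........]
after append(a, 1) → a:[0, 1]  free=[FF..........]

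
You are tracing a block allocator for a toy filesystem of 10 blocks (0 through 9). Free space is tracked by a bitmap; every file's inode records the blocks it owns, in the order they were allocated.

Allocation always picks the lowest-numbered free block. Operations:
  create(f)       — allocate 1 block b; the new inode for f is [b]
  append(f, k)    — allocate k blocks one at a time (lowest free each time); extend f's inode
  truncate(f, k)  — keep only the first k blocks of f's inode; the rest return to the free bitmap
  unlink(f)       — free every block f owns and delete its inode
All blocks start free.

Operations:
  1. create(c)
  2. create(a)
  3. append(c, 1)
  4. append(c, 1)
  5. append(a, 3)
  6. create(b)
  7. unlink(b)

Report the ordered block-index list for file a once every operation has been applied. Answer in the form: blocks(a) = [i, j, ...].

create(c): bitmap=F......... | c=[0]
create(a): bitmap=FF........ | a=[1] c=[0]
append(c, 1): bitmap=FFF....... | a=[1] c=[0, 2]
append(c, 1): bitmap=FFFF...... | a=[1] c=[0, 2, 3]
append(a, 3): bitmap=FFFFFFF... | a=[1, 4, 5, 6] c=[0, 2, 3]
create(b): bitmap=FFFFFFFF.. | a=[1, 4, 5, 6] b=[7] c=[0, 2, 3]
unlink(b): bitmap=FFFFFFF... | a=[1, 4, 5, 6] c=[0, 2, 3]

blocks(a) = [1, 4, 5, 6]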